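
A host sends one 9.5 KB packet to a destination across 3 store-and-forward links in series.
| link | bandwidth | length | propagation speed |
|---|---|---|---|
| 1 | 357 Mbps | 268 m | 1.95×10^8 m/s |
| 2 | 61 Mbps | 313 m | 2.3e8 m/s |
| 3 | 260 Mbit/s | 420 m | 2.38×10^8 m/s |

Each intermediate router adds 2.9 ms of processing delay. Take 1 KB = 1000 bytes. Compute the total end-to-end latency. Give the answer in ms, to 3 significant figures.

7.56 ms

L = 76000 bits.
Transmission delays (L/R per hop): 0.212885, 1.2459, 0.292308 ms; sum = 1.75109 ms.
Propagation delays (d/s per hop): 0.00137436, 0.00136087, 0.00176471 ms; sum = 0.00449993 ms.
Processing at 2 router(s): 2 × 2.9 ms = 5.8 ms.
End-to-end = 7.56 ms.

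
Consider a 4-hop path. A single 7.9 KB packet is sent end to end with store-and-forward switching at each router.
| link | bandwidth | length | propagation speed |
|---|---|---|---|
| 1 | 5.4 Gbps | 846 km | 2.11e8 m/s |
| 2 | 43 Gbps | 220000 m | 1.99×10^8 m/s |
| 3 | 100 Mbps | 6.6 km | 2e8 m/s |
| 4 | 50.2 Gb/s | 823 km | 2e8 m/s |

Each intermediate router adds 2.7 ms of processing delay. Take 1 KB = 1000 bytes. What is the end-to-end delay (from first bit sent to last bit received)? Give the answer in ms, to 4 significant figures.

18.01 ms

L = 63200 bits.
Transmission delays (L/R per hop): 0.0117037, 0.00146977, 0.632, 0.00125896 ms; sum = 0.646432 ms.
Propagation delays (d/s per hop): 4.00948, 1.10553, 0.033, 4.115 ms; sum = 9.26301 ms.
Processing at 3 router(s): 3 × 2.7 ms = 8.1 ms.
End-to-end = 18.01 ms.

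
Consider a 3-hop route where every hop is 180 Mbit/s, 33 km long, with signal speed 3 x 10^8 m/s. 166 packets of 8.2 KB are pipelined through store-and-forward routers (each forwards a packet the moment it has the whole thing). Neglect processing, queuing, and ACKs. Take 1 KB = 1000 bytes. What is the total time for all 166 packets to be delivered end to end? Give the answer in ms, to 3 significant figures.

Per-hop transmission t_tx = L/R = 65600/180000000 = 0.364444 ms.
Per-hop propagation t_prop = 33000/300000000 = 0.11 ms.
Pipeline fill: first packet needs 3·t_tx to clear all hops; remaining 165 packets each add one t_tx.
Total = (3+166-1)·t_tx + 3·t_prop = 168·0.364444 + 3·0.11 = 61.6 ms.

61.6 ms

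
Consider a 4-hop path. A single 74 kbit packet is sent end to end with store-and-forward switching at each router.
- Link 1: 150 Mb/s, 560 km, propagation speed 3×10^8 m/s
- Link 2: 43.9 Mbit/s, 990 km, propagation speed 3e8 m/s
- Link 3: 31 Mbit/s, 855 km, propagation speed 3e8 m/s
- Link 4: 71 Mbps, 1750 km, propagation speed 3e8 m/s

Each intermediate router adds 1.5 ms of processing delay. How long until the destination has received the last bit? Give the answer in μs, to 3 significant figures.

24000 μs

L = 74000 bits.
Transmission delays (L/R per hop): 493.333, 1685.65, 2387.1, 1042.25 μs; sum = 5608.33 μs.
Propagation delays (d/s per hop): 1866.67, 3300, 2850, 5833.33 μs; sum = 13850 μs.
Processing at 3 router(s): 3 × 1.5 ms = 4500 μs.
End-to-end = 24000 μs.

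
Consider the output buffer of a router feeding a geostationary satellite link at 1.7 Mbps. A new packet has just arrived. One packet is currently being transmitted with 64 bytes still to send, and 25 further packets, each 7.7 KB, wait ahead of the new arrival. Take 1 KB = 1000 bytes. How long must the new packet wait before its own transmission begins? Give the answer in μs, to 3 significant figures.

Each queued packet: L/R = 61600/1700000 = 36235.3 μs.
25 queued → 905882 μs.
Plus remaining 512 bits of current packet: 301.176 μs.
Queuing delay = 906000 μs.

906000 μs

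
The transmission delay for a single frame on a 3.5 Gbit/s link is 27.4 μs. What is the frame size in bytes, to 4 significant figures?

11990 bytes

L = R × t_tx = 3500000000 b/s × 2.74e-05 s = 95900 bits.
In bytes: 95900 / 8 = 11990 bytes.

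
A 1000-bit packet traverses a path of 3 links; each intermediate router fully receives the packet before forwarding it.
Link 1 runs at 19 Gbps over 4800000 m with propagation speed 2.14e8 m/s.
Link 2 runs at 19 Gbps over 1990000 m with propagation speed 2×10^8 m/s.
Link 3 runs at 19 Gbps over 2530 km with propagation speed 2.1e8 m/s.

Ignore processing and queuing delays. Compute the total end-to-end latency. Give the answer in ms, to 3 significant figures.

Transmission delay per hop = L/R = 1000/19000000000 = 5.26316e-05 ms; 3 hops → 0.000157895 ms.
Propagation delays (d/s per hop): 22.4299, 9.95, 12.0476 ms; sum = 44.4275 ms.
End-to-end = 44.4 ms.

44.4 ms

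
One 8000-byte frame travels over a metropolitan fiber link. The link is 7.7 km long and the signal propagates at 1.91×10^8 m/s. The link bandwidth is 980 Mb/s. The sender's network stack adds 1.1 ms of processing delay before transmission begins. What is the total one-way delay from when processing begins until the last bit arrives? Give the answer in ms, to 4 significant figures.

L = 8000 × 8 = 64000 bits.
Transmission delay = L/R = 64000 / 980000000 = 0.0653061 ms.
Propagation delay = d/s = 7700 m / 191000000 m/s = 0.0403141 ms.
Plus processing delay 1.1 ms = 1.1 ms.
Total = 1.206 ms.

1.206 ms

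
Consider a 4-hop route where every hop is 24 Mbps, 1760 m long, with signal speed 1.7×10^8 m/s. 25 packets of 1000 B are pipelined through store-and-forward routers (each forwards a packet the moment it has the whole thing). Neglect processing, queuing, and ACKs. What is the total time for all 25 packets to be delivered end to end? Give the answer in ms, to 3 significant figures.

Per-hop transmission t_tx = L/R = 8000/24000000 = 0.333333 ms.
Per-hop propagation t_prop = 1760/170000000 = 0.0103529 ms.
Pipeline fill: first packet needs 4·t_tx to clear all hops; remaining 24 packets each add one t_tx.
Total = (4+25-1)·t_tx + 4·t_prop = 28·0.333333 + 4·0.0103529 = 9.37 ms.

9.37 ms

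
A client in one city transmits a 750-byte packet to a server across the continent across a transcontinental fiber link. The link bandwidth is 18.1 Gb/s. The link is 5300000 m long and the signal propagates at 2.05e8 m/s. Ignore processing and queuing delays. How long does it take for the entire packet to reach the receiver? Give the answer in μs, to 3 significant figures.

L = 750 × 8 = 6000 bits.
Transmission delay = L/R = 6000 / 18100000000 = 0.331492 μs.
Propagation delay = d/s = 5300000 m / 2.05e+08 m/s = 25853.7 μs.
Total = 25900 μs.

25900 μs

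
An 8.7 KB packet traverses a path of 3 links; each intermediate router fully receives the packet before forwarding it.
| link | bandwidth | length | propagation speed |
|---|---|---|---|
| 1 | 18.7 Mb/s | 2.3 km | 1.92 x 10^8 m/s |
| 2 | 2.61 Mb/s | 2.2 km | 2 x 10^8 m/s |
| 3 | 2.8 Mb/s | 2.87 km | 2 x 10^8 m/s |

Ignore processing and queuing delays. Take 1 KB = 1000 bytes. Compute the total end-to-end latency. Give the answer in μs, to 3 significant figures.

L = 69600 bits.
Transmission delays (L/R per hop): 3721.93, 26666.7, 24857.1 μs; sum = 55245.7 μs.
Propagation delays (d/s per hop): 11.9792, 11, 14.35 μs; sum = 37.3292 μs.
End-to-end = 55300 μs.

55300 μs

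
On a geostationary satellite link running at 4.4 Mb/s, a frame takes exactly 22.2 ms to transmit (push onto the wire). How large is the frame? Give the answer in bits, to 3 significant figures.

97700 bits

L = R × t_tx = 4400000 b/s × 0.0222 s = 97680 bits.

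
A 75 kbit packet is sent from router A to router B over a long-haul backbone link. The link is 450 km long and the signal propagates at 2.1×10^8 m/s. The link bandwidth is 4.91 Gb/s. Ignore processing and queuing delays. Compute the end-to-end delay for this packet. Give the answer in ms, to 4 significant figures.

2.158 ms

L = 75000 bits.
Transmission delay = L/R = 75000 / 4910000000 = 0.0152749 ms.
Propagation delay = d/s = 450000 m / 210000000 m/s = 2.14286 ms.
Total = 2.158 ms.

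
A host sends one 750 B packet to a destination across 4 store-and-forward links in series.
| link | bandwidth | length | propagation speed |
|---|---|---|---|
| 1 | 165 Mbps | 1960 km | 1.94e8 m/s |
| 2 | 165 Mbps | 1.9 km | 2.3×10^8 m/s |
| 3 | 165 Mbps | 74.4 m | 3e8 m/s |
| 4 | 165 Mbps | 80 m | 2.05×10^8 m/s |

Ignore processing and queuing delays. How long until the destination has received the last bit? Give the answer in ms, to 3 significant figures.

L = 750 × 8 = 6000 bits.
Transmission delay per hop = L/R = 6000/165000000 = 0.0363636 ms; 4 hops → 0.145455 ms.
Propagation delays (d/s per hop): 10.1031, 0.00826087, 0.000248, 0.000390244 ms; sum = 10.112 ms.
End-to-end = 10.3 ms.

10.3 ms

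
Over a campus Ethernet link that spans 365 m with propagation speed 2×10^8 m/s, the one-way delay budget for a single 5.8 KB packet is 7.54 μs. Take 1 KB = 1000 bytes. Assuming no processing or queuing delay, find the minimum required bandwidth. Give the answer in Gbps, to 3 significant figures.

8.12 Gbps

L = 46400 bits.
Propagation delay = 365 / 200000000 = 1.825 μs.
Transmission budget = 7.54 − 1.825 = 5.715 μs.
R ≥ L / t_tx = 46400 bits / 5.715e-06 s = 8.12 Gbps.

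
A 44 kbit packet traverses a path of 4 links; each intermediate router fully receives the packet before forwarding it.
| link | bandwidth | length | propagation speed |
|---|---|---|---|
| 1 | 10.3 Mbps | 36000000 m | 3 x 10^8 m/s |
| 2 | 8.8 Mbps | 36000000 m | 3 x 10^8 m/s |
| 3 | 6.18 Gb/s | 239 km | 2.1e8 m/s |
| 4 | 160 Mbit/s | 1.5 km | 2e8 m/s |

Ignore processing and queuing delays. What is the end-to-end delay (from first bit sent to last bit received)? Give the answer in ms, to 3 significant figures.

L = 44000 bits.
Transmission delays (L/R per hop): 4.27184, 5, 0.00711974, 0.275 ms; sum = 9.55396 ms.
Propagation delays (d/s per hop): 120, 120, 1.1381, 0.0075 ms; sum = 241.146 ms.
End-to-end = 251 ms.

251 ms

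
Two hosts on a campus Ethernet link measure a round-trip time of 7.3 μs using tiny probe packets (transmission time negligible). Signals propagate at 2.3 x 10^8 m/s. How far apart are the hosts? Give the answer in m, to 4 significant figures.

One-way propagation = RTT/2 = 3.65 μs.
d = s × t = 2.3e+08 × 3.65e-06 = 839.5 m.

839.5 m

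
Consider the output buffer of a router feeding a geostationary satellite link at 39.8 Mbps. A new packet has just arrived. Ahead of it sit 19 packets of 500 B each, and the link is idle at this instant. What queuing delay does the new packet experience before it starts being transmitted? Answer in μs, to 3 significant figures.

Each queued packet: L/R = 4000/39800000 = 100.503 μs.
19 queued → 1909.55 μs.
Queuing delay = 1910 μs.

1910 μs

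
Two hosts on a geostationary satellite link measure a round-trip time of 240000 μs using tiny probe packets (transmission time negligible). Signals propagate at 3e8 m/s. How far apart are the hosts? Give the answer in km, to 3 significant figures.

36000 km

One-way propagation = RTT/2 = 120000 μs.
d = s × t = 300000000 × 0.12 = 36000 km.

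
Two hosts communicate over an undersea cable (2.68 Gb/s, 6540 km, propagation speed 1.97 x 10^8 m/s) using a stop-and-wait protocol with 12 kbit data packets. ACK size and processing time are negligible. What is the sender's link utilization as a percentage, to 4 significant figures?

t_tx = L/R = 12000/2680000000 = 4.47761e-06 s.
t_prop = 6540000/197000000 = 0.033198 s; RTT = 0.0663959 s.
Cycle = t_tx + RTT = 0.0664004 s.
Utilization = t_tx / cycle = 4.47761e-06/0.0664004 = 0.006743 %.

0.006743 %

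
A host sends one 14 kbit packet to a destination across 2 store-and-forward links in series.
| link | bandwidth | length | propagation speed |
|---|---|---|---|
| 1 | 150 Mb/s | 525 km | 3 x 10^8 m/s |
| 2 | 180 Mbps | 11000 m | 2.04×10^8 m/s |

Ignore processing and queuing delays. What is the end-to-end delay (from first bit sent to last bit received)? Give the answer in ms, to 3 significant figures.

L = 14000 bits.
Transmission delays (L/R per hop): 0.0933333, 0.0777778 ms; sum = 0.171111 ms.
Propagation delays (d/s per hop): 1.75, 0.0539216 ms; sum = 1.80392 ms.
End-to-end = 1.98 ms.

1.98 ms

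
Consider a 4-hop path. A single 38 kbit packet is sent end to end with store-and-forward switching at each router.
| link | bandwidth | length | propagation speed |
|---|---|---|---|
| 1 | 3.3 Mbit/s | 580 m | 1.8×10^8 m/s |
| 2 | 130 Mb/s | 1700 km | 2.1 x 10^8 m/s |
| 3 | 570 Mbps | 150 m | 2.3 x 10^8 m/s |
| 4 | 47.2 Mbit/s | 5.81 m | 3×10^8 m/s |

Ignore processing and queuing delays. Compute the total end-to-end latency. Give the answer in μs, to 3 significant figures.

20800 μs

L = 38000 bits.
Transmission delays (L/R per hop): 11515.2, 292.308, 66.6667, 805.085 μs; sum = 12679.2 μs.
Propagation delays (d/s per hop): 3.22222, 8095.24, 0.652174, 0.0193667 μs; sum = 8099.13 μs.
End-to-end = 20800 μs.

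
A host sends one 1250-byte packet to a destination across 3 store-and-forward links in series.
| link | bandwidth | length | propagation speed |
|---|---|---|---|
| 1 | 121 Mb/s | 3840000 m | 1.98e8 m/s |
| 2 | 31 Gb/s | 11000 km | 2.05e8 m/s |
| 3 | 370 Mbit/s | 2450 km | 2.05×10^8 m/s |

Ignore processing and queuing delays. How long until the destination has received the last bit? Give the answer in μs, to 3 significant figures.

L = 1250 × 8 = 10000 bits.
Transmission delays (L/R per hop): 82.6446, 0.322581, 27.027 μs; sum = 109.994 μs.
Propagation delays (d/s per hop): 19393.9, 53658.5, 11951.2 μs; sum = 85003.7 μs.
End-to-end = 85100 μs.

85100 μs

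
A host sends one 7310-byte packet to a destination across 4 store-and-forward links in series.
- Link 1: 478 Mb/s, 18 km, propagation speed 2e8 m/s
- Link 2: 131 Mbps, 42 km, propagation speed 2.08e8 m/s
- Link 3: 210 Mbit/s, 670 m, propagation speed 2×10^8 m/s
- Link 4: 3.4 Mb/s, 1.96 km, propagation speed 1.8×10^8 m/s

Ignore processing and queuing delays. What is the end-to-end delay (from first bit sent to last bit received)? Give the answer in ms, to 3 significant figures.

L = 7310 × 8 = 58480 bits.
Transmission delays (L/R per hop): 0.122343, 0.446412, 0.278476, 17.2 ms; sum = 18.0472 ms.
Propagation delays (d/s per hop): 0.09, 0.201923, 0.00335, 0.0108889 ms; sum = 0.306162 ms.
End-to-end = 18.4 ms.

18.4 ms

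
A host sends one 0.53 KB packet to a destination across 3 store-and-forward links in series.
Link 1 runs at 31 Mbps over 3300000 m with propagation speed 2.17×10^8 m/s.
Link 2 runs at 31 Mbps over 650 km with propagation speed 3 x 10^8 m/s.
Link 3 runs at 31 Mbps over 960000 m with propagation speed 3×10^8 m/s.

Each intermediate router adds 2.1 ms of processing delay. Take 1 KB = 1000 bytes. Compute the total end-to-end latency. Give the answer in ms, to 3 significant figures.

L = 4240 bits.
Transmission delay per hop = L/R = 4240/31000000 = 0.136774 ms; 3 hops → 0.410323 ms.
Propagation delays (d/s per hop): 15.2074, 2.16667, 3.2 ms; sum = 20.574 ms.
Processing at 2 router(s): 2 × 2.1 ms = 4.2 ms.
End-to-end = 25.2 ms.

25.2 ms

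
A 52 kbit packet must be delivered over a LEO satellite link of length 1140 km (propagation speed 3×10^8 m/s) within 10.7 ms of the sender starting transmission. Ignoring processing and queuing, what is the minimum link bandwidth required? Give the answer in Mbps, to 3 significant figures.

Propagation delay = 1140000 / 300000000 = 3.8 ms.
Transmission budget = 10.7 − 3.8 = 6.9 ms.
R ≥ L / t_tx = 52000 bits / 0.0069 s = 7.54 Mbps.

7.54 Mbps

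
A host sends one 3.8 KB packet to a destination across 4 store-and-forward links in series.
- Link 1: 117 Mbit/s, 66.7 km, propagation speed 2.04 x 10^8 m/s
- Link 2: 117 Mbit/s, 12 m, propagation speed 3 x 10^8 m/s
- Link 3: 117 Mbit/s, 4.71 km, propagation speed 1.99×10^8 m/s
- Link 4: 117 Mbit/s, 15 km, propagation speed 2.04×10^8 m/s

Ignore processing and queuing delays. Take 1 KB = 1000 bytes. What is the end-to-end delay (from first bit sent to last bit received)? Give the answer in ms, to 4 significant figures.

L = 30400 bits.
Transmission delay per hop = L/R = 30400/117000000 = 0.259829 ms; 4 hops → 1.03932 ms.
Propagation delays (d/s per hop): 0.326961, 4e-05, 0.0236683, 0.0735294 ms; sum = 0.424199 ms.
End-to-end = 1.464 ms.

1.464 ms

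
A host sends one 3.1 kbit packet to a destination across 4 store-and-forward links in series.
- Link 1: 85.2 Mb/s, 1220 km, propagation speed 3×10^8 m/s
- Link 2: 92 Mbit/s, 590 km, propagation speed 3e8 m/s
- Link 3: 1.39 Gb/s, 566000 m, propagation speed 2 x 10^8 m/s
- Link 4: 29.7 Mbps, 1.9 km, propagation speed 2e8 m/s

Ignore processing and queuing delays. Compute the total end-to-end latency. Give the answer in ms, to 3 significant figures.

L = 3100 bits.
Transmission delays (L/R per hop): 0.036385, 0.0336957, 0.00223022, 0.104377 ms; sum = 0.176688 ms.
Propagation delays (d/s per hop): 4.06667, 1.96667, 2.83, 0.0095 ms; sum = 8.87283 ms.
End-to-end = 9.05 ms.

9.05 ms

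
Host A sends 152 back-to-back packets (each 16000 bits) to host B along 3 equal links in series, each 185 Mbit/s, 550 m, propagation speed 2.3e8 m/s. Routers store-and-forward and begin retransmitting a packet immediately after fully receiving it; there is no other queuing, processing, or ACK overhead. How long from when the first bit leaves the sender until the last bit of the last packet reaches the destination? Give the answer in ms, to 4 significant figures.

13.33 ms

Per-hop transmission t_tx = L/R = 16000/185000000 = 0.0864865 ms.
Per-hop propagation t_prop = 550/2.3e+08 = 0.0023913 ms.
Pipeline fill: first packet needs 3·t_tx to clear all hops; remaining 151 packets each add one t_tx.
Total = (3+152-1)·t_tx + 3·t_prop = 154·0.0864865 + 3·0.0023913 = 13.33 ms.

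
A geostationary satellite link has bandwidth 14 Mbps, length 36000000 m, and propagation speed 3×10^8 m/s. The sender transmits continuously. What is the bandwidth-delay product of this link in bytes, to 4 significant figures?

Propagation delay = 36000000 / 300000000 = 0.12 s.
BDP = R × t_prop = 14000000 × 0.12 = 1680000 bits.
In bytes: 1680000/8 = 210000 bytes.

210000 bytes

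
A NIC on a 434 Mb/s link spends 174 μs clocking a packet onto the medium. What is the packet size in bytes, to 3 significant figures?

L = R × t_tx = 434000000 b/s × 0.000174 s = 75516 bits.
In bytes: 75516 / 8 = 9440 bytes.

9440 bytes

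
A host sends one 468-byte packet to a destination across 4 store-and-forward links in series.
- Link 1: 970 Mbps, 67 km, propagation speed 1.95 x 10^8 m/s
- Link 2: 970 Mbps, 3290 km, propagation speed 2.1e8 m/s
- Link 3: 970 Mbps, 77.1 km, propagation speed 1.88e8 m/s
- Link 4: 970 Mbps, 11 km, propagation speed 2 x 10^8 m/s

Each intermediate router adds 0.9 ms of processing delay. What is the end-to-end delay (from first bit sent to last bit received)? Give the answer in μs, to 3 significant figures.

L = 468 × 8 = 3744 bits.
Transmission delay per hop = L/R = 3744/970000000 = 3.85979 μs; 4 hops → 15.4392 μs.
Propagation delays (d/s per hop): 343.59, 15666.7, 410.106, 55 μs; sum = 16475.4 μs.
Processing at 3 router(s): 3 × 0.9 ms = 2700 μs.
End-to-end = 19200 μs.

19200 μs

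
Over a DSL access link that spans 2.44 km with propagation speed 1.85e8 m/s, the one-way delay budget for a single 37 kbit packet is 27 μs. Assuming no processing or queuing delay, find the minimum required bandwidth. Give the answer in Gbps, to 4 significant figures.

2.679 Gbps

Propagation delay = 2440 / 185000000 = 13.1892 μs.
Transmission budget = 27 − 13.1892 = 13.8108 μs.
R ≥ L / t_tx = 37000 bits / 1.38108e-05 s = 2.679 Gbps.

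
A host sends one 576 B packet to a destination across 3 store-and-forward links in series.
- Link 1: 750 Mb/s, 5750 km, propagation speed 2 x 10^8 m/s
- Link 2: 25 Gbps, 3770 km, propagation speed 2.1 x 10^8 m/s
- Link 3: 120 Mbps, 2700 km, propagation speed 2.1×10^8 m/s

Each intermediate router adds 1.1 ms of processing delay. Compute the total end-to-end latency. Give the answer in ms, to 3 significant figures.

L = 576 × 8 = 4608 bits.
Transmission delays (L/R per hop): 0.006144, 0.00018432, 0.0384 ms; sum = 0.0447283 ms.
Propagation delays (d/s per hop): 28.75, 17.9524, 12.8571 ms; sum = 59.5595 ms.
Processing at 2 router(s): 2 × 1.1 ms = 2.2 ms.
End-to-end = 61.8 ms.

61.8 ms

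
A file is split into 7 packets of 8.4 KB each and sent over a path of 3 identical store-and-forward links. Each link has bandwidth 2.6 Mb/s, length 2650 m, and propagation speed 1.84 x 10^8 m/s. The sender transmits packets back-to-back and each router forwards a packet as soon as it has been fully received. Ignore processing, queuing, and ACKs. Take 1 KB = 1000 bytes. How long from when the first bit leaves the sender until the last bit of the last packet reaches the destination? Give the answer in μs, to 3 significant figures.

233000 μs

Per-hop transmission t_tx = L/R = 67200/2600000 = 25846.2 μs.
Per-hop propagation t_prop = 2650/184000000 = 14.4022 μs.
Pipeline fill: first packet needs 3·t_tx to clear all hops; remaining 6 packets each add one t_tx.
Total = (3+7-1)·t_tx + 3·t_prop = 9·25846.2 + 3·14.4022 = 233000 μs.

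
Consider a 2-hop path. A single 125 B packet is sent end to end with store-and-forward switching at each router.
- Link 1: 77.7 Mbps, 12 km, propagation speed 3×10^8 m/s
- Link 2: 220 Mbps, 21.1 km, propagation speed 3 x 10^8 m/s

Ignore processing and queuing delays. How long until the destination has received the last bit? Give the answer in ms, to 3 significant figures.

0.128 ms

L = 125 × 8 = 1000 bits.
Transmission delays (L/R per hop): 0.01287, 0.00454545 ms; sum = 0.0174155 ms.
Propagation delays (d/s per hop): 0.04, 0.0703333 ms; sum = 0.110333 ms.
End-to-end = 0.128 ms.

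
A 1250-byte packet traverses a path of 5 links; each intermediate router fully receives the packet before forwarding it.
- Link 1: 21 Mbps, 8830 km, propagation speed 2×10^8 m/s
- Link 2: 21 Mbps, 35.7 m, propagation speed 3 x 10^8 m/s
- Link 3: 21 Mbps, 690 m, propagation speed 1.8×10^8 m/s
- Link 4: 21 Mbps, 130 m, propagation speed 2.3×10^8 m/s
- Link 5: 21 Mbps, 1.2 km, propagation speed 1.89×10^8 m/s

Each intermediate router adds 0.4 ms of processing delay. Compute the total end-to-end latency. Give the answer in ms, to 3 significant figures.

L = 1250 × 8 = 10000 bits.
Transmission delay per hop = L/R = 10000/21000000 = 0.47619 ms; 5 hops → 2.38095 ms.
Propagation delays (d/s per hop): 44.15, 0.000119, 0.00383333, 0.000565217, 0.00634921 ms; sum = 44.1609 ms.
Processing at 4 router(s): 4 × 0.4 ms = 1.6 ms.
End-to-end = 48.1 ms.

48.1 ms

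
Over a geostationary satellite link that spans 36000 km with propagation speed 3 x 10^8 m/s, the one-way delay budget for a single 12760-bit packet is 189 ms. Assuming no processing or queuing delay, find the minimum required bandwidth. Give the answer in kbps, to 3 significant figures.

Propagation delay = 36000000 / 300000000 = 120 ms.
Transmission budget = 189 − 120 = 69 ms.
R ≥ L / t_tx = 12760 bits / 0.069 s = 185 kbps.

185 kbps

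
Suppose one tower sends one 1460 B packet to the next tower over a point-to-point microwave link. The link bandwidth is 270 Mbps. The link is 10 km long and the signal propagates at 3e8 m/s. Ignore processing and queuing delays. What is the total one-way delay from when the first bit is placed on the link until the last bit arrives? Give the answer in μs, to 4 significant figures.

76.59 μs

L = 1460 × 8 = 11680 bits.
Transmission delay = L/R = 11680 / 270000000 = 43.2593 μs.
Propagation delay = d/s = 10000 m / 300000000 m/s = 33.3333 μs.
Total = 76.59 μs.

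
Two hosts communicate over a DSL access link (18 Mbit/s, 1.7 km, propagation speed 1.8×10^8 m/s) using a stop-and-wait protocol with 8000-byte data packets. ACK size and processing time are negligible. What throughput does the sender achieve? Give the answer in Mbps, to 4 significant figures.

17.90 Mbps

t_tx = L/R = 64000/18000000 = 0.00355556 s.
t_prop = 1700/180000000 = 9.44444e-06 s; RTT = 1.88889e-05 s.
Cycle = t_tx + RTT = 0.00357444 s.
Throughput = L / cycle = 64000 / 0.00357444 = 17.90 Mbps.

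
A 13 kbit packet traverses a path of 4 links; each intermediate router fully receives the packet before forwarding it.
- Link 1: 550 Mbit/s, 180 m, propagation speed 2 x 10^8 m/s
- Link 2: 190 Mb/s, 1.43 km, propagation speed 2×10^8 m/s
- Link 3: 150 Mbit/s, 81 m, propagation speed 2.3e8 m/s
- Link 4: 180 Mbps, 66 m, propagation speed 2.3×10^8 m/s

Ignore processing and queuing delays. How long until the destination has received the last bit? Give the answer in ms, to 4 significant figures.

0.2596 ms

L = 13000 bits.
Transmission delays (L/R per hop): 0.0236364, 0.0684211, 0.0866667, 0.0722222 ms; sum = 0.250946 ms.
Propagation delays (d/s per hop): 0.0009, 0.00715, 0.000352174, 0.000286957 ms; sum = 0.00868913 ms.
End-to-end = 0.2596 ms.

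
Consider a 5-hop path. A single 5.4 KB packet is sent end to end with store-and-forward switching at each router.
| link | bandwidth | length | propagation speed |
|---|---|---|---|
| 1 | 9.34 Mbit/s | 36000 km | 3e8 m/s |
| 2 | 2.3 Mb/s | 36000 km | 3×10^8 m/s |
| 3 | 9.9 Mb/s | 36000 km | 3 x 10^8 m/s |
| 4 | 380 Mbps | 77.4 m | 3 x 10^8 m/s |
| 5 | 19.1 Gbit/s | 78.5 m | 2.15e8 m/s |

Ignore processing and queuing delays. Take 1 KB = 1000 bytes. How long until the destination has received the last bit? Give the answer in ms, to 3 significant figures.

388 ms

L = 43200 bits.
Transmission delays (L/R per hop): 4.62527, 18.7826, 4.36364, 0.113684, 0.00226178 ms; sum = 27.8875 ms.
Propagation delays (d/s per hop): 120, 120, 120, 0.000258, 0.000365116 ms; sum = 360.001 ms.
End-to-end = 388 ms.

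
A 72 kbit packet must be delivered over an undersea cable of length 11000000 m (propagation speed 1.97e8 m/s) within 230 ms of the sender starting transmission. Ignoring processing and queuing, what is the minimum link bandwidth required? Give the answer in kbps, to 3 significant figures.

413 kbps

Propagation delay = 11000000 / 197000000 = 55.8376 ms.
Transmission budget = 230 − 55.8376 = 174.162 ms.
R ≥ L / t_tx = 72000 bits / 0.174162 s = 413 kbps.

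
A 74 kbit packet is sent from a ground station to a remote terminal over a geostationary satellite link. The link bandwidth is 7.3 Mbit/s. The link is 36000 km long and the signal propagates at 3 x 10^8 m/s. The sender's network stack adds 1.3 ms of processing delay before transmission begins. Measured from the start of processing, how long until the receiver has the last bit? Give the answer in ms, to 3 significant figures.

L = 74000 bits.
Transmission delay = L/R = 74000 / 7300000 = 10.137 ms.
Propagation delay = d/s = 36000000 m / 300000000 m/s = 120 ms.
Plus processing delay 1.3 ms = 1.3 ms.
Total = 131 ms.

131 ms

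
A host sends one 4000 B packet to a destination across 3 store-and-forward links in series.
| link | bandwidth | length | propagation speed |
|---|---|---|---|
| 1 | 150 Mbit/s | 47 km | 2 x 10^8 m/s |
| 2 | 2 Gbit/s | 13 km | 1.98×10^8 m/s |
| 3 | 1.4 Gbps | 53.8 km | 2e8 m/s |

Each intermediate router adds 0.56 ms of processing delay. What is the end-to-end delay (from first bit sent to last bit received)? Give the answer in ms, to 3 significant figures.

L = 4000 × 8 = 32000 bits.
Transmission delays (L/R per hop): 0.213333, 0.016, 0.0228571 ms; sum = 0.25219 ms.
Propagation delays (d/s per hop): 0.235, 0.0656566, 0.269 ms; sum = 0.569657 ms.
Processing at 2 router(s): 2 × 0.56 ms = 1.12 ms.
End-to-end = 1.94 ms.

1.94 ms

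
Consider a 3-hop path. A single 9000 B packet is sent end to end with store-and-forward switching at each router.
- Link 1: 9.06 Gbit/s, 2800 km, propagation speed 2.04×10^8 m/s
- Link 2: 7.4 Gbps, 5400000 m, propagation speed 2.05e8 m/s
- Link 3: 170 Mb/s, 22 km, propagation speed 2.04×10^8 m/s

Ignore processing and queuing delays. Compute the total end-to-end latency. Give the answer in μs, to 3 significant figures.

40600 μs

L = 9000 × 8 = 72000 bits.
Transmission delays (L/R per hop): 7.94702, 9.72973, 423.529 μs; sum = 441.206 μs.
Propagation delays (d/s per hop): 13725.5, 26341.5, 107.843 μs; sum = 40174.8 μs.
End-to-end = 40600 μs.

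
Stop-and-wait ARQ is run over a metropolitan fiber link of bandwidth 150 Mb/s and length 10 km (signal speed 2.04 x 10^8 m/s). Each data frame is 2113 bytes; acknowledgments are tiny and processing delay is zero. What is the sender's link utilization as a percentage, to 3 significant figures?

t_tx = L/R = 16904/150000000 = 0.000112693 s.
t_prop = 10000/204000000 = 4.90196e-05 s; RTT = 9.80392e-05 s.
Cycle = t_tx + RTT = 0.000210733 s.
Utilization = t_tx / cycle = 0.000112693/0.000210733 = 53.5 %.

53.5 %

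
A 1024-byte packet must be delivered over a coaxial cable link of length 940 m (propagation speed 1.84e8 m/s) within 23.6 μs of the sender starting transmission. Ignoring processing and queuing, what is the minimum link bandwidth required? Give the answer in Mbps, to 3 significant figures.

L = 8192 bits.
Propagation delay = 940 / 184000000 = 5.1087 μs.
Transmission budget = 23.6 − 5.1087 = 18.4913 μs.
R ≥ L / t_tx = 8192 bits / 1.84913e-05 s = 443 Mbps.

443 Mbps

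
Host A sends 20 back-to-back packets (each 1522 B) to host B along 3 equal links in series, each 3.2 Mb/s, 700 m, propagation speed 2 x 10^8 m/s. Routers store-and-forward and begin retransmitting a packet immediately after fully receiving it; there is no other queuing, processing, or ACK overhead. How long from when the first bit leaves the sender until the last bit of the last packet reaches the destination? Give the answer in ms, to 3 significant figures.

Per-hop transmission t_tx = L/R = 12176/3200000 = 3.805 ms.
Per-hop propagation t_prop = 700/200000000 = 0.0035 ms.
Pipeline fill: first packet needs 3·t_tx to clear all hops; remaining 19 packets each add one t_tx.
Total = (3+20-1)·t_tx + 3·t_prop = 22·3.805 + 3·0.0035 = 83.7 ms.

83.7 ms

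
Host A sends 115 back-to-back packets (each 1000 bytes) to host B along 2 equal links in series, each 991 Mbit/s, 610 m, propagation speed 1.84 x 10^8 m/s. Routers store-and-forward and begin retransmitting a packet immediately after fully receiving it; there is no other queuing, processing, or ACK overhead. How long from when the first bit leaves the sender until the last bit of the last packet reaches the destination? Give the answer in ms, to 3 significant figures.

Per-hop transmission t_tx = L/R = 8000/991000000 = 0.00807265 ms.
Per-hop propagation t_prop = 610/184000000 = 0.00331522 ms.
Pipeline fill: first packet needs 2·t_tx to clear all hops; remaining 114 packets each add one t_tx.
Total = (2+115-1)·t_tx + 2·t_prop = 116·0.00807265 + 2·0.00331522 = 0.943 ms.

0.943 ms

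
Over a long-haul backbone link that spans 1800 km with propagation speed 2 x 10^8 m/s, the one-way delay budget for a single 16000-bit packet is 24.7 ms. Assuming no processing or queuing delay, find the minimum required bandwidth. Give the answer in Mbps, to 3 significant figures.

1.02 Mbps

Propagation delay = 1800000 / 200000000 = 9 ms.
Transmission budget = 24.7 − 9 = 15.7 ms.
R ≥ L / t_tx = 16000 bits / 0.0157 s = 1.02 Mbps.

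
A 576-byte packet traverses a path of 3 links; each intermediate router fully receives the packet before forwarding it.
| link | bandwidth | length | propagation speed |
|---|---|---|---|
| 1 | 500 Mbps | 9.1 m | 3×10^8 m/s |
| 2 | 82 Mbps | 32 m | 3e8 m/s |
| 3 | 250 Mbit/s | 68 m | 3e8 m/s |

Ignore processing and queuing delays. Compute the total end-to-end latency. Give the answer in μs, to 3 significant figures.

L = 576 × 8 = 4608 bits.
Transmission delays (L/R per hop): 9.216, 56.1951, 18.432 μs; sum = 83.8431 μs.
Propagation delays (d/s per hop): 0.0303333, 0.106667, 0.226667 μs; sum = 0.363667 μs.
End-to-end = 84.2 μs.

84.2 μs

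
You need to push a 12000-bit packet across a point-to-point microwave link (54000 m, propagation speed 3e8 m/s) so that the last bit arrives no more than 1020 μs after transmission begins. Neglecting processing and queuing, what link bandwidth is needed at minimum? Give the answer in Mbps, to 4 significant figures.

Propagation delay = 54000 / 300000000 = 180 μs.
Transmission budget = 1020 − 180 = 840 μs.
R ≥ L / t_tx = 12000 bits / 0.00084 s = 14.29 Mbps.

14.29 Mbps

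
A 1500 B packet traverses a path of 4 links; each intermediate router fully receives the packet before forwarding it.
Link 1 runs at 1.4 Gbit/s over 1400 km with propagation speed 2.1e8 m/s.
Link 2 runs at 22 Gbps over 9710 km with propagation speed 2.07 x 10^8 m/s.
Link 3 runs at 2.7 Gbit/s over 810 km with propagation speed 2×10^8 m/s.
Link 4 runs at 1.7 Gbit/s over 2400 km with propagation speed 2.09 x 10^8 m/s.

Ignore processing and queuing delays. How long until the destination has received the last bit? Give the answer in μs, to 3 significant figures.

69100 μs

L = 1500 × 8 = 12000 bits.
Transmission delays (L/R per hop): 8.57143, 0.545455, 4.44444, 7.05882 μs; sum = 20.6202 μs.
Propagation delays (d/s per hop): 6666.67, 46908.2, 4050, 11483.3 μs; sum = 69108.1 μs.
End-to-end = 69100 μs.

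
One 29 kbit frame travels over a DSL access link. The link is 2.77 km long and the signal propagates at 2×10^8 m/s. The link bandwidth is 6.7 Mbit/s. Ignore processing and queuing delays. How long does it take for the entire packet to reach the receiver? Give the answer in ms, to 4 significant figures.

L = 29000 bits.
Transmission delay = L/R = 29000 / 6700000 = 4.32836 ms.
Propagation delay = d/s = 2770 m / 200000000 m/s = 0.01385 ms.
Total = 4.342 ms.

4.342 ms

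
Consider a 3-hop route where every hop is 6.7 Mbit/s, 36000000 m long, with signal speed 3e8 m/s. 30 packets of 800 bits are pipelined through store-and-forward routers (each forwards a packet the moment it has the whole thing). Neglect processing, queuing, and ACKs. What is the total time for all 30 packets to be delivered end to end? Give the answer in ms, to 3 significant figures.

Per-hop transmission t_tx = L/R = 800/6700000 = 0.119403 ms.
Per-hop propagation t_prop = 36000000/300000000 = 120 ms.
Pipeline fill: first packet needs 3·t_tx to clear all hops; remaining 29 packets each add one t_tx.
Total = (3+30-1)·t_tx + 3·t_prop = 32·0.119403 + 3·120 = 364 ms.

364 ms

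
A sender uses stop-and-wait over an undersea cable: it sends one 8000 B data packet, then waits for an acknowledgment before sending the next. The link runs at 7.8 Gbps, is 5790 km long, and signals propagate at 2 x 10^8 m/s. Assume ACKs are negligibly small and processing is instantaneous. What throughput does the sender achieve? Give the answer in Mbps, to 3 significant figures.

1.11 Mbps

t_tx = L/R = 64000/7800000000 = 8.20513e-06 s.
t_prop = 5790000/200000000 = 0.02895 s; RTT = 0.0579 s.
Cycle = t_tx + RTT = 0.0579082 s.
Throughput = L / cycle = 64000 / 0.0579082 = 1.11 Mbps.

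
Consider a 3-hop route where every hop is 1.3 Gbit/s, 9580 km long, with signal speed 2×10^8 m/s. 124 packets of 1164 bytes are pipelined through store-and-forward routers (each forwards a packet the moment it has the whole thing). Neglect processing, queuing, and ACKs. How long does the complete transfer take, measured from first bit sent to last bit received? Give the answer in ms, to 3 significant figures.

Per-hop transmission t_tx = L/R = 9312/1300000000 = 0.00716308 ms.
Per-hop propagation t_prop = 9580000/200000000 = 47.9 ms.
Pipeline fill: first packet needs 3·t_tx to clear all hops; remaining 123 packets each add one t_tx.
Total = (3+124-1)·t_tx + 3·t_prop = 126·0.00716308 + 3·47.9 = 145 ms.

145 ms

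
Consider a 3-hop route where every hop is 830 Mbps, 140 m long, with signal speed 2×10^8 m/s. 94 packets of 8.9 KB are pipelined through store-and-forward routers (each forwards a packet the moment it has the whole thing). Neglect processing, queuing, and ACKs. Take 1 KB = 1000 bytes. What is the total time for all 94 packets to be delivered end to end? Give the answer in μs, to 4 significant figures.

Per-hop transmission t_tx = L/R = 71200/830000000 = 85.7831 μs.
Per-hop propagation t_prop = 140/200000000 = 0.7 μs.
Pipeline fill: first packet needs 3·t_tx to clear all hops; remaining 93 packets each add one t_tx.
Total = (3+94-1)·t_tx + 3·t_prop = 96·85.7831 + 3·0.7 = 8237 μs.

8237 μs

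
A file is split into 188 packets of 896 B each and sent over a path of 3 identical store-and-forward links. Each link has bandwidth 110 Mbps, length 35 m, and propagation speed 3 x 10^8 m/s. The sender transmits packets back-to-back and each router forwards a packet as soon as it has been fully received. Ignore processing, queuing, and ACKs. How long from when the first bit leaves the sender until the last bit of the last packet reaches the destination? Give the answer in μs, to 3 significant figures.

Per-hop transmission t_tx = L/R = 7168/110000000 = 65.1636 μs.
Per-hop propagation t_prop = 35/300000000 = 0.116667 μs.
Pipeline fill: first packet needs 3·t_tx to clear all hops; remaining 187 packets each add one t_tx.
Total = (3+188-1)·t_tx + 3·t_prop = 190·65.1636 + 3·0.116667 = 12400 μs.

12400 μs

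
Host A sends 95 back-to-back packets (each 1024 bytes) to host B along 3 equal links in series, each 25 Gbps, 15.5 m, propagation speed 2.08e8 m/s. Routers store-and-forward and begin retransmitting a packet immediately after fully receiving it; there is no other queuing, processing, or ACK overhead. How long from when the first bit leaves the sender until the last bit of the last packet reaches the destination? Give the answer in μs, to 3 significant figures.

Per-hop transmission t_tx = L/R = 8192/25000000000 = 0.32768 μs.
Per-hop propagation t_prop = 15.5/208000000 = 0.0745192 μs.
Pipeline fill: first packet needs 3·t_tx to clear all hops; remaining 94 packets each add one t_tx.
Total = (3+95-1)·t_tx + 3·t_prop = 97·0.32768 + 3·0.0745192 = 32.0 μs.

32.0 μs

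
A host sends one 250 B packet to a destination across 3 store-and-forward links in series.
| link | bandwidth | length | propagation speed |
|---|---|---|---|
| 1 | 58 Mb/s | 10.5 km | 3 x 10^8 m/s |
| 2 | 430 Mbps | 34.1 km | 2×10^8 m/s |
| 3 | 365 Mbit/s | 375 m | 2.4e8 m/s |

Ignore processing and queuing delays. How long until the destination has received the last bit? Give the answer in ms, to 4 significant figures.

0.2517 ms

L = 250 × 8 = 2000 bits.
Transmission delays (L/R per hop): 0.0344828, 0.00465116, 0.00547945 ms; sum = 0.0446134 ms.
Propagation delays (d/s per hop): 0.035, 0.1705, 0.0015625 ms; sum = 0.207063 ms.
End-to-end = 0.2517 ms.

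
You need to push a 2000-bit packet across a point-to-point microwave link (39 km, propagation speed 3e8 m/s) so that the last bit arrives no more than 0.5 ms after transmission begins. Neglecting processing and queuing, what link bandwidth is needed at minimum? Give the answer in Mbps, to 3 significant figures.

Propagation delay = 39000 / 300000000 = 0.13 ms.
Transmission budget = 0.5 − 0.13 = 0.37 ms.
R ≥ L / t_tx = 2000 bits / 0.00037 s = 5.41 Mbps.

5.41 Mbps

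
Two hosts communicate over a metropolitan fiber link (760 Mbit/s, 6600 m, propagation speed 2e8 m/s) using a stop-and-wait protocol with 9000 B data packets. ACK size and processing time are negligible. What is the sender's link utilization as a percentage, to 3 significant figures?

58.9 %

t_tx = L/R = 72000/760000000 = 9.47368e-05 s.
t_prop = 6600/200000000 = 3.3e-05 s; RTT = 6.6e-05 s.
Cycle = t_tx + RTT = 0.000160737 s.
Utilization = t_tx / cycle = 9.47368e-05/0.000160737 = 58.9 %.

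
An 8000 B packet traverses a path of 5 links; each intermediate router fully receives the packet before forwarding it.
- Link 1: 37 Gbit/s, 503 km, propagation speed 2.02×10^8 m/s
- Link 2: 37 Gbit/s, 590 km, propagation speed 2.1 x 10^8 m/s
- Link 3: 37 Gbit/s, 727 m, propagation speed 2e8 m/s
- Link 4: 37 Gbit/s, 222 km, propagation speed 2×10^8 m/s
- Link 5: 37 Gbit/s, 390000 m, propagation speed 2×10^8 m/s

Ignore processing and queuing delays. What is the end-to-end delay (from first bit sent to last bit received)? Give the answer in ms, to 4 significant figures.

8.372 ms

L = 8000 × 8 = 64000 bits.
Transmission delay per hop = L/R = 64000/37000000000 = 0.00172973 ms; 5 hops → 0.00864865 ms.
Propagation delays (d/s per hop): 2.4901, 2.80952, 0.003635, 1.11, 1.95 ms; sum = 8.36326 ms.
End-to-end = 8.372 ms.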